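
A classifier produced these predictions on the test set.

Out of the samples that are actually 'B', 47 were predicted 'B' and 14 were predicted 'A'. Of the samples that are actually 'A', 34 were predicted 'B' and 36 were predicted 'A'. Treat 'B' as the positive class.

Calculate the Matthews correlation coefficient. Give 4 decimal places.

MCC = (TP·TN − FP·FN) / √((TP+FP)(TP+FN)(TN+FP)(TN+FN))
Numerator = 47·36 − 34·14 = 1216
Denominator = √(81·61·70·50) = √17293500 = 4158.5454
MCC = 1216 / 4158.5454 = 0.2924

0.2924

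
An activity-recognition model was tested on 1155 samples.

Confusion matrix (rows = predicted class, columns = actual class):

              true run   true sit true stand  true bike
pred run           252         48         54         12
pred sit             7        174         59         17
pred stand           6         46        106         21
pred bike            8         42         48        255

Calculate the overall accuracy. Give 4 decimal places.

Accuracy = trace / total = (252+174+106+255=787) / 1155 = 787/1155 = 0.6814

0.6814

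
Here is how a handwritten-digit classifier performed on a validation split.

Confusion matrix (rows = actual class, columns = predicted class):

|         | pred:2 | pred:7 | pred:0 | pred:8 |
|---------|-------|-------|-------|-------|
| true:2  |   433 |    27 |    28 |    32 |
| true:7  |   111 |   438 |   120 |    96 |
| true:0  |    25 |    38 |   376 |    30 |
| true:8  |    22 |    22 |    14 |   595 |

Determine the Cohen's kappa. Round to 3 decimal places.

Observed agreement pₒ = trace/N = 1842/2407 = 0.7653
Expected agreement pₑ = Σ (rowᵢ·colᵢ)/N² = (520·591 + 765·525 + 469·538 + 653·753)/2407² = 0.2508
κ = (pₒ − pₑ)/(1 − pₑ) = (0.7653 − 0.2508)/(1 − 0.2508) = 0.687

0.687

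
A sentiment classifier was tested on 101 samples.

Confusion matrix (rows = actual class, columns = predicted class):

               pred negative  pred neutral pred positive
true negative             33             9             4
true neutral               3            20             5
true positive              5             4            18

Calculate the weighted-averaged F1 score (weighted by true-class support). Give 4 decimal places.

0.7055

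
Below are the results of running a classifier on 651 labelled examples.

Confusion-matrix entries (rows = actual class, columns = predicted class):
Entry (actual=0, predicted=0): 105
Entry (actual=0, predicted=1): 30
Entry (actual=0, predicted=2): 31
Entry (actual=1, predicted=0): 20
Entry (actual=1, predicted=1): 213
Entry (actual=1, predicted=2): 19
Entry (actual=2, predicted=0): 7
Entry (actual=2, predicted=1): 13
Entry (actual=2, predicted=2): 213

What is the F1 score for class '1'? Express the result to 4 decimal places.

0.8386

Treat '1' as positive and all other classes as negative.
F1 score = 2·TP/(2·TP+FP+FN).
1: TP=213, FP=30+13=43, FN=20+19=39 → 426/508 = 0.83858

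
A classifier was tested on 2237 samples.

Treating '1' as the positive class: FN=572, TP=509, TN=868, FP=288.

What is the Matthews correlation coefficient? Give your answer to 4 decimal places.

MCC = (TP·TN − FP·FN) / √((TP+FP)(TP+FN)(TN+FP)(TN+FN))
Numerator = 509·868 − 288·572 = 277076
Denominator = √(797·1081·1156·1440) = √1434182244480 = 1197573.4819
MCC = 277076 / 1197573.4819 = 0.2314

0.2314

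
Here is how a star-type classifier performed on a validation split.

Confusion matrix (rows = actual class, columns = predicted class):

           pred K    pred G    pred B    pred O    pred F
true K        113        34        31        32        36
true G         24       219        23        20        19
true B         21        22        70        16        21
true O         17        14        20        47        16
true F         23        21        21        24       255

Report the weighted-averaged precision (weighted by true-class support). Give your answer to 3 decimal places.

0.613

Per-class precision (TP/(TP+FP)):
  K: TP=113, FP=24+21+17+23=85 → 113/198 = 0.5707
  G: TP=219, FP=34+22+14+21=91 → 219/310 = 0.7065
  B: TP=70, FP=31+23+20+21=95 → 70/165 = 0.4242
  O: TP=47, FP=32+20+16+24=92 → 47/139 = 0.3381
  F: TP=255, FP=36+19+21+16=92 → 255/347 = 0.7349
Weighted-precision = Σ (supportᵢ/N)·precisionᵢ with N=1159: (246/1159)·0.5707 + (305/1159)·0.7065 + (150/1159)·0.4242 + (114/1159)·0.3381 + (344/1159)·0.7349 = 0.613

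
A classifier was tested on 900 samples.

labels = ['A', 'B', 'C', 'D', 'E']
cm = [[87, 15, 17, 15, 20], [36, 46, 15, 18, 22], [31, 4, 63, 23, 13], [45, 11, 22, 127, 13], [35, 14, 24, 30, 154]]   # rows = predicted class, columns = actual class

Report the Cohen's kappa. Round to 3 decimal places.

0.404

Observed agreement pₒ = trace/N = 477/900 = 0.5300
Expected agreement pₑ = Σ (rowᵢ·colᵢ)/N² = (234·154 + 90·137 + 141·134 + 213·218 + 222·257)/900² = 0.2108
κ = (pₒ − pₑ)/(1 − pₑ) = (0.5300 − 0.2108)/(1 − 0.2108) = 0.404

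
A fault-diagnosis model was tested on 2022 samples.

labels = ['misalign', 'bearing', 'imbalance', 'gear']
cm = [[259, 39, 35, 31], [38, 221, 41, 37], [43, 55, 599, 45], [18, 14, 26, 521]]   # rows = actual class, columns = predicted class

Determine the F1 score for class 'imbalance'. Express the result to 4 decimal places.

Take TP from the diagonal, FP from the rest of the 'imbalance' prediction marginal, FN from the rest of the 'imbalance' actual marginal.
F1 score = 2·TP/(2·TP+FP+FN).
imbalance: TP=599, FP=35+41+26=102, FN=43+55+45=143 → 1198/1443 = 0.83021

0.8302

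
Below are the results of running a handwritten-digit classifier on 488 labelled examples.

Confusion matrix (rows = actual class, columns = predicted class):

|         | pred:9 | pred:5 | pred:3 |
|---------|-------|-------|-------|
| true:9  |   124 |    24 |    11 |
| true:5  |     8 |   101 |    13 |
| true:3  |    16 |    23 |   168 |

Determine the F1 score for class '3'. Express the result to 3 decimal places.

One-vs-rest for '3': TP = diagonal; FP = other classes predicted '3'; FN = '3' predicted as other.
F1 score = 2·TP/(2·TP+FP+FN).
3: TP=168, FP=11+13=24, FN=16+23=39 → 336/399 = 0.8421

0.842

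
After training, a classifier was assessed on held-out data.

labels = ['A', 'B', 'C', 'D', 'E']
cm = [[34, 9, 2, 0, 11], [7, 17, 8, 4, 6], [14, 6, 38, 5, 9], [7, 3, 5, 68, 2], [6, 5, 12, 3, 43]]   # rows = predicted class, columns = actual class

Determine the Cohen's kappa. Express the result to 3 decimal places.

Observed agreement pₒ = trace/N = 200/324 = 0.6173
Expected agreement pₑ = Σ (rowᵢ·colᵢ)/N² = (68·56 + 40·42 + 65·72 + 80·85 + 71·69)/324² = 0.2083
κ = (pₒ − pₑ)/(1 − pₑ) = (0.6173 − 0.2083)/(1 − 0.2083) = 0.517

0.517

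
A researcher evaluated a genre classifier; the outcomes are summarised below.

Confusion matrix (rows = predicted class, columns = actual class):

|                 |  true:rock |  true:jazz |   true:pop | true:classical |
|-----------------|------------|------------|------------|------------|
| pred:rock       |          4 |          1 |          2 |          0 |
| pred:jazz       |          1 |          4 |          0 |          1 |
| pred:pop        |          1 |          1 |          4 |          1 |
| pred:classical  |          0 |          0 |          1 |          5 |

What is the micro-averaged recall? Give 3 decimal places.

0.654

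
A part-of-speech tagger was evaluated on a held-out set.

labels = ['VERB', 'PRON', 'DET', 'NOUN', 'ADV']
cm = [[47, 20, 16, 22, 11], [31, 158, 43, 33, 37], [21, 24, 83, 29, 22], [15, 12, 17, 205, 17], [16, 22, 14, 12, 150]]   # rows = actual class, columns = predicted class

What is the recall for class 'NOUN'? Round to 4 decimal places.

0.7707

Take TP from the diagonal, FP from the rest of the 'NOUN' prediction marginal, FN from the rest of the 'NOUN' actual marginal.
recall = TP/(TP+FN).
NOUN: TP=205, FN=15+12+17+17=61 → 205/266 = 0.77068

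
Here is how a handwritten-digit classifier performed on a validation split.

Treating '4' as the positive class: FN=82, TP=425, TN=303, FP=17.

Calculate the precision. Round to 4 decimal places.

Precision = TP/(TP+FP) = 425/(425+17) = 425/442 = 0.9615

0.9615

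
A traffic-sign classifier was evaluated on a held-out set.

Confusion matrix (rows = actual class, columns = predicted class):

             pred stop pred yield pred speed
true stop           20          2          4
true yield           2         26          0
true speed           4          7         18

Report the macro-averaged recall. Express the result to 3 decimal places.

0.773

Per-class recall (TP/(TP+FN)):
  stop: TP=20, FN=2+4=6 → 20/26 = 0.7692
  yield: TP=26, FN=2+0=2 → 26/28 = 0.9286
  speed: TP=18, FN=4+7=11 → 18/29 = 0.6207
Macro-recall = mean = (0.7692 + 0.9286 + 0.6207) / 3 = 0.773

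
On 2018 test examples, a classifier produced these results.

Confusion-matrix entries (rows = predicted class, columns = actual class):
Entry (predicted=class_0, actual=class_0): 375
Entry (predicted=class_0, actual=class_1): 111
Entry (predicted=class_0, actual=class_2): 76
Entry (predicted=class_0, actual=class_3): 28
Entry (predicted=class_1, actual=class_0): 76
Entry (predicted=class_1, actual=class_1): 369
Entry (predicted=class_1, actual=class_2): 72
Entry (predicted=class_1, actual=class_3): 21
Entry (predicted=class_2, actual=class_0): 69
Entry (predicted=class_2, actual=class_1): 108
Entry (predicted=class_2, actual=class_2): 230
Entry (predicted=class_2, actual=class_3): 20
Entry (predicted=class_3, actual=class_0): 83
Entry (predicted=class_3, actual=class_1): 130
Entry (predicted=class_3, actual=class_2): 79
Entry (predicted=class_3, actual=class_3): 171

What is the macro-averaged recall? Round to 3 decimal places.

Per-class recall (TP/(TP+FN)):
  class_0: TP=375, FN=76+69+83=228 → 375/603 = 0.6219
  class_1: TP=369, FN=111+108+130=349 → 369/718 = 0.5139
  class_2: TP=230, FN=76+72+79=227 → 230/457 = 0.5033
  class_3: TP=171, FN=28+21+20=69 → 171/240 = 0.7125
Macro-recall = mean = (0.6219 + 0.5139 + 0.5033 + 0.7125) / 4 = 0.588

0.588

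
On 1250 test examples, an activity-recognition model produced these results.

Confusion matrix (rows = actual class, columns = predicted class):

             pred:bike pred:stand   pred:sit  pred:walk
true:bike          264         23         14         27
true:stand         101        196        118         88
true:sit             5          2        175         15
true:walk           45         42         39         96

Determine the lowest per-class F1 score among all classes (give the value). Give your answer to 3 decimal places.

0.429

Per-class F1 score (2·TP/(2·TP+FP+FN)):
  bike: TP=264, FP=101+5+45=151, FN=23+14+27=64 → 528/743 = 0.7106
  stand: TP=196, FP=23+2+42=67, FN=101+118+88=307 → 392/766 = 0.5117
  sit: TP=175, FP=14+118+39=171, FN=5+2+15=22 → 350/543 = 0.6446
  walk: TP=96, FP=27+88+15=130, FN=45+42+39=126 → 192/448 = 0.4286
Lowest is class 'walk' with F1 score = 0.429.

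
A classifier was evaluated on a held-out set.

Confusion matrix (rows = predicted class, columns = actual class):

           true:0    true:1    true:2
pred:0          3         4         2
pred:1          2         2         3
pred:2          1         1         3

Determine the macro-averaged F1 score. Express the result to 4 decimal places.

Per-class F1 score (2·TP/(2·TP+FP+FN)):
  0: TP=3, FP=4+2=6, FN=2+1=3 → 6/15 = 0.40000
  1: TP=2, FP=2+3=5, FN=4+1=5 → 4/14 = 0.28571
  2: TP=3, FP=1+1=2, FN=2+3=5 → 6/13 = 0.46154
Macro-F1 score = mean = (0.40000 + 0.28571 + 0.46154) / 3 = 0.3824

0.3824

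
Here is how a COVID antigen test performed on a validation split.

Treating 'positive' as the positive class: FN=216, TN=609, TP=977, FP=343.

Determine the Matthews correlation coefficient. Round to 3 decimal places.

0.468

MCC = (TP·TN − FP·FN) / √((TP+FP)(TP+FN)(TN+FP)(TN+FN))
Numerator = 977·609 − 343·216 = 520905
Denominator = √(1320·1193·952·825) = √1236816504000 = 1112122.5220
MCC = 520905 / 1112122.5220 = 0.468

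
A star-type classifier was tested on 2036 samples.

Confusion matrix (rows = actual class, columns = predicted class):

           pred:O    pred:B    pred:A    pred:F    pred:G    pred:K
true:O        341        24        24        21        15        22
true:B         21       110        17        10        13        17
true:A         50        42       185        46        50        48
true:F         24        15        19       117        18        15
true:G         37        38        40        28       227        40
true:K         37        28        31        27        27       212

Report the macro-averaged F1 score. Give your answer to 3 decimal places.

0.568

Per-class F1 score (2·TP/(2·TP+FP+FN)):
  O: TP=341, FP=21+50+24+37+37=169, FN=24+24+21+15+22=106 → 682/957 = 0.7126
  B: TP=110, FP=24+42+15+38+28=147, FN=21+17+10+13+17=78 → 220/445 = 0.4944
  A: TP=185, FP=24+17+19+40+31=131, FN=50+42+46+50+48=236 → 370/737 = 0.5020
  F: TP=117, FP=21+10+46+28+27=132, FN=24+15+19+18+15=91 → 234/457 = 0.5120
  G: TP=227, FP=15+13+50+18+27=123, FN=37+38+40+28+40=183 → 454/760 = 0.5974
  K: TP=212, FP=22+17+48+15+40=142, FN=37+28+31+27+27=150 → 424/716 = 0.5922
Macro-F1 score = mean = (0.7126 + 0.4944 + 0.5020 + 0.5120 + 0.5974 + 0.5922) / 6 = 0.568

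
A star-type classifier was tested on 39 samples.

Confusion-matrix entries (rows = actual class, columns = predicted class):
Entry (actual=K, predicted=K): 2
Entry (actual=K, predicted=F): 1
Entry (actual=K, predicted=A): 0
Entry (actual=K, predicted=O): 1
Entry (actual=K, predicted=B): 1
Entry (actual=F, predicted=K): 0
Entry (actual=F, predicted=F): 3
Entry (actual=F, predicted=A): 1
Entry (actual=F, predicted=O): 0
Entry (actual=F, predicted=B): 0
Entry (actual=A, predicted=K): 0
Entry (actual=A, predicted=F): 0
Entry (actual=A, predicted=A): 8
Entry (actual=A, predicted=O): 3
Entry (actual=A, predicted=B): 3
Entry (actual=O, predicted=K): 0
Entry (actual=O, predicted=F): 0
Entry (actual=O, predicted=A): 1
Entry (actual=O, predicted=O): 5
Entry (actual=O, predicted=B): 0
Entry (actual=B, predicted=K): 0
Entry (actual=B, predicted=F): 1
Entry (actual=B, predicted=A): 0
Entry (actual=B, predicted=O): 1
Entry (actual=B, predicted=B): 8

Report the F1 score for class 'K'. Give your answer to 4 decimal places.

0.5714

One-vs-rest for 'K': TP = diagonal; FP = other classes predicted 'K'; FN = 'K' predicted as other.
F1 score = 2·TP/(2·TP+FP+FN).
K: TP=2, FP=0+0+0+0=0, FN=1+0+1+1=3 → 4/7 = 0.57143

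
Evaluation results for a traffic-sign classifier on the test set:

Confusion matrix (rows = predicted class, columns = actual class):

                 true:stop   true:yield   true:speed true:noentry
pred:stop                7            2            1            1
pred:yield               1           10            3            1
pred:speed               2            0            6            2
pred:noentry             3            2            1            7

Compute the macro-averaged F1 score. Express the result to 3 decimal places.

0.607

Per-class F1 score (2·TP/(2·TP+FP+FN)):
  stop: TP=7, FP=2+1+1=4, FN=1+2+3=6 → 14/24 = 0.5833
  yield: TP=10, FP=1+3+1=5, FN=2+0+2=4 → 20/29 = 0.6897
  speed: TP=6, FP=2+0+2=4, FN=1+3+1=5 → 12/21 = 0.5714
  noentry: TP=7, FP=3+2+1=6, FN=1+1+2=4 → 14/24 = 0.5833
Macro-F1 score = mean = (0.5833 + 0.6897 + 0.5714 + 0.5833) / 4 = 0.607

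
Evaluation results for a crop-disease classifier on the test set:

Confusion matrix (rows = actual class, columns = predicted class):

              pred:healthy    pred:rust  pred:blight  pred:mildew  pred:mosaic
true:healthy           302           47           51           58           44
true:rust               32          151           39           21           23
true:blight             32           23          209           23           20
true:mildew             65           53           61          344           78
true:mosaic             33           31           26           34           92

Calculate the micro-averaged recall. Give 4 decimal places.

0.5803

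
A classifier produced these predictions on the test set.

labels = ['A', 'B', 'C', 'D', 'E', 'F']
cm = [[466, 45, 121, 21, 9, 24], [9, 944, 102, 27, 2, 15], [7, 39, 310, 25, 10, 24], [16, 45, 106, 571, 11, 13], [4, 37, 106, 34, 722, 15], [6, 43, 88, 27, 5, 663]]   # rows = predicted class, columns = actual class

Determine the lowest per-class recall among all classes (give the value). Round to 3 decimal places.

0.372

Per-class recall (TP/(TP+FN)):
  A: TP=466, FN=9+7+16+4+6=42 → 466/508 = 0.9173
  B: TP=944, FN=45+39+45+37+43=209 → 944/1153 = 0.8187
  C: TP=310, FN=121+102+106+106+88=523 → 310/833 = 0.3721
  D: TP=571, FN=21+27+25+34+27=134 → 571/705 = 0.8099
  E: TP=722, FN=9+2+10+11+5=37 → 722/759 = 0.9513
  F: TP=663, FN=24+15+24+13+15=91 → 663/754 = 0.8793
Lowest is class 'C' with recall = 0.372.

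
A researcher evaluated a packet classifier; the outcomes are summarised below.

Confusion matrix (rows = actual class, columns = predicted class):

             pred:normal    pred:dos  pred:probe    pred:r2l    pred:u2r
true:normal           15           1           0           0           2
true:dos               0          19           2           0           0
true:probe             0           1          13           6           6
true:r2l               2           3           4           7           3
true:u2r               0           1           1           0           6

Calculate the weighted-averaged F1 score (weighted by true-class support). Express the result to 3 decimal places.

0.648

Per-class F1 score (2·TP/(2·TP+FP+FN)):
  normal: TP=15, FP=0+0+2+0=2, FN=1+0+0+2=3 → 30/35 = 0.8571
  dos: TP=19, FP=1+1+3+1=6, FN=0+2+0+0=2 → 38/46 = 0.8261
  probe: TP=13, FP=0+2+4+1=7, FN=0+1+6+6=13 → 26/46 = 0.5652
  r2l: TP=7, FP=0+0+6+0=6, FN=2+3+4+3=12 → 14/32 = 0.4375
  u2r: TP=6, FP=2+0+6+3=11, FN=0+1+1+0=2 → 12/25 = 0.4800
Weighted-F1 score = Σ (supportᵢ/N)·F1 scoreᵢ with N=92: (18/92)·0.8571 + (21/92)·0.8261 + (26/92)·0.5652 + (19/92)·0.4375 + (8/92)·0.4800 = 0.648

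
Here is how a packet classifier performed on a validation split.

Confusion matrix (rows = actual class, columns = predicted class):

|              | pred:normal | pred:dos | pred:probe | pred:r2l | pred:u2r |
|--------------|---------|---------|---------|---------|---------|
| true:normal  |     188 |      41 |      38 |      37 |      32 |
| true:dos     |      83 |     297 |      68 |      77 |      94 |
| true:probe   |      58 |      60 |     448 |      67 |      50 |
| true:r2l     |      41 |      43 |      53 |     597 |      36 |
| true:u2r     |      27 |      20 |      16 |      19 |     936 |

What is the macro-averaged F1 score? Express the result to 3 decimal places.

Per-class F1 score (2·TP/(2·TP+FP+FN)):
  normal: TP=188, FP=83+58+41+27=209, FN=41+38+37+32=148 → 376/733 = 0.5130
  dos: TP=297, FP=41+60+43+20=164, FN=83+68+77+94=322 → 594/1080 = 0.5500
  probe: TP=448, FP=38+68+53+16=175, FN=58+60+67+50=235 → 896/1306 = 0.6861
  r2l: TP=597, FP=37+77+67+19=200, FN=41+43+53+36=173 → 1194/1567 = 0.7620
  u2r: TP=936, FP=32+94+50+36=212, FN=27+20+16+19=82 → 1872/2166 = 0.8643
Macro-F1 score = mean = (0.5130 + 0.5500 + 0.6861 + 0.7620 + 0.8643) / 5 = 0.675

0.675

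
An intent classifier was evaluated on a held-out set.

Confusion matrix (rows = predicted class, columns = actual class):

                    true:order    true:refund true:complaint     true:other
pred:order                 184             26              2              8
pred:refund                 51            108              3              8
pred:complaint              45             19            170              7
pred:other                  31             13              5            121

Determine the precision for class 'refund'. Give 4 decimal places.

0.6353

Take TP from the diagonal, FP from the rest of the 'refund' prediction marginal, FN from the rest of the 'refund' actual marginal.
precision = TP/(TP+FP).
refund: TP=108, FP=51+3+8=62 → 108/170 = 0.63529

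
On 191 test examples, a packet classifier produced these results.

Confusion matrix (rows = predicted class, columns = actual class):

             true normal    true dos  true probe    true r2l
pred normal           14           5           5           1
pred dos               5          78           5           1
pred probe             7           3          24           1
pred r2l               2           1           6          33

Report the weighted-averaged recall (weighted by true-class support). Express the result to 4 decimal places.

Per-class recall (TP/(TP+FN)):
  normal: TP=14, FN=5+7+2=14 → 14/28 = 0.50000
  dos: TP=78, FN=5+3+1=9 → 78/87 = 0.89655
  probe: TP=24, FN=5+5+6=16 → 24/40 = 0.60000
  r2l: TP=33, FN=1+1+1=3 → 33/36 = 0.91667
Weighted-recall = Σ (supportᵢ/N)·recallᵢ with N=191: (28/191)·0.50000 + (87/191)·0.89655 + (40/191)·0.60000 + (36/191)·0.91667 = 0.7801

0.7801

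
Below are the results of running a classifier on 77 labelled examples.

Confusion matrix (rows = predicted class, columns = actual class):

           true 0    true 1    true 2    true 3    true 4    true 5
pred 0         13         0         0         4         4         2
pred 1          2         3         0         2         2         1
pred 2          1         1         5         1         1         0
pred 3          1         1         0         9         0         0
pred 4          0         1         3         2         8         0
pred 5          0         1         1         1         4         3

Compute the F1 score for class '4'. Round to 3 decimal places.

0.485

Take TP from the diagonal, FP from the rest of the '4' prediction marginal, FN from the rest of the '4' actual marginal.
F1 score = 2·TP/(2·TP+FP+FN).
4: TP=8, FP=0+1+3+2+0=6, FN=4+2+1+0+4=11 → 16/33 = 0.4848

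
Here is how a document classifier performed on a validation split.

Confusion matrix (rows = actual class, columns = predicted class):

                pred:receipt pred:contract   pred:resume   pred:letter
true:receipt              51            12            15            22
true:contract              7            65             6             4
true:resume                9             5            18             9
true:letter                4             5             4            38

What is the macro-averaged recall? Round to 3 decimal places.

0.622

Per-class recall (TP/(TP+FN)):
  receipt: TP=51, FN=12+15+22=49 → 51/100 = 0.5100
  contract: TP=65, FN=7+6+4=17 → 65/82 = 0.7927
  resume: TP=18, FN=9+5+9=23 → 18/41 = 0.4390
  letter: TP=38, FN=4+5+4=13 → 38/51 = 0.7451
Macro-recall = mean = (0.5100 + 0.7927 + 0.4390 + 0.7451) / 4 = 0.622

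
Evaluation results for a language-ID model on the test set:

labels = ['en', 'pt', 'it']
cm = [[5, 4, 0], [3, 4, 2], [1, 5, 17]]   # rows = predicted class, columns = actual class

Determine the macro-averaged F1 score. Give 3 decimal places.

Per-class F1 score (2·TP/(2·TP+FP+FN)):
  en: TP=5, FP=4+0=4, FN=3+1=4 → 10/18 = 0.5556
  pt: TP=4, FP=3+2=5, FN=4+5=9 → 8/22 = 0.3636
  it: TP=17, FP=1+5=6, FN=0+2=2 → 34/42 = 0.8095
Macro-F1 score = mean = (0.5556 + 0.3636 + 0.8095) / 3 = 0.576

0.576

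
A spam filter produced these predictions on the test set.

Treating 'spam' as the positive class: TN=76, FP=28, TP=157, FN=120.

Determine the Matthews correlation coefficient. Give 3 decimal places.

MCC = (TP·TN − FP·FN) / √((TP+FP)(TP+FN)(TN+FP)(TN+FN))
Numerator = 157·76 − 28·120 = 8572
Denominator = √(185·277·104·196) = √1044578080 = 32319.9332
MCC = 8572 / 32319.9332 = 0.265

0.265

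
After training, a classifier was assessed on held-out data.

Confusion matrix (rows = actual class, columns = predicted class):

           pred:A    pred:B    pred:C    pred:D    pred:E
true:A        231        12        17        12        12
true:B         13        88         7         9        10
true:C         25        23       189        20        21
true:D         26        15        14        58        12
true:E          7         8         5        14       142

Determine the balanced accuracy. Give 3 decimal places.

0.691

Balanced accuracy = mean of per-class recall.
  A: recall = 231/284 = 0.8134
  B: recall = 88/127 = 0.6929
  C: recall = 189/278 = 0.6799
  D: recall = 58/125 = 0.4640
  E: recall = 142/176 = 0.8068
Mean = (0.8134 + 0.6929 + 0.6799 + 0.4640 + 0.8068) / 5 = 0.691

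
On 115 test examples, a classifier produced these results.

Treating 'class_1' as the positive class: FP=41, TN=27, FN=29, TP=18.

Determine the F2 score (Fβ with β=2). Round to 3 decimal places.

0.364

Fβ = (1+β²)·TP / ((1+β²)·TP + β²·FN + FP), with β²=4
= 5·18 / (5·18 + 4·29 + 41) = 0.364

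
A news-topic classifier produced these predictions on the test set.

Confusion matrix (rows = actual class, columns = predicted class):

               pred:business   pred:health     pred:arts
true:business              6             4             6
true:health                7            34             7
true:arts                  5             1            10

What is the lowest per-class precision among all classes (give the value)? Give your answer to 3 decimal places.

Per-class precision (TP/(TP+FP)):
  business: TP=6, FP=7+5=12 → 6/18 = 0.3333
  health: TP=34, FP=4+1=5 → 34/39 = 0.8718
  arts: TP=10, FP=6+7=13 → 10/23 = 0.4348
Lowest is class 'business' with precision = 0.333.

0.333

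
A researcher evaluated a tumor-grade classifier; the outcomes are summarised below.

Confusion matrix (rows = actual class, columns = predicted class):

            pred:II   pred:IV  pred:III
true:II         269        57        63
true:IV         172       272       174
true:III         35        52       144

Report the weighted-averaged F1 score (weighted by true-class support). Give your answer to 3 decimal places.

Per-class F1 score (2·TP/(2·TP+FP+FN)):
  II: TP=269, FP=172+35=207, FN=57+63=120 → 538/865 = 0.6220
  IV: TP=272, FP=57+52=109, FN=172+174=346 → 544/999 = 0.5445
  III: TP=144, FP=63+174=237, FN=35+52=87 → 288/612 = 0.4706
Weighted-F1 score = Σ (supportᵢ/N)·F1 scoreᵢ with N=1238: (389/1238)·0.6220 + (618/1238)·0.5445 + (231/1238)·0.4706 = 0.555

0.555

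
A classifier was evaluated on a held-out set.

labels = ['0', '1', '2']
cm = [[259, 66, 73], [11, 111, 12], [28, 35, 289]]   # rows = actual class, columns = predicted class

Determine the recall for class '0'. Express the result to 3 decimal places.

0.651

recall = TP/(TP+FN).
0: TP=259, FN=66+73=139 → 259/398 = 0.6508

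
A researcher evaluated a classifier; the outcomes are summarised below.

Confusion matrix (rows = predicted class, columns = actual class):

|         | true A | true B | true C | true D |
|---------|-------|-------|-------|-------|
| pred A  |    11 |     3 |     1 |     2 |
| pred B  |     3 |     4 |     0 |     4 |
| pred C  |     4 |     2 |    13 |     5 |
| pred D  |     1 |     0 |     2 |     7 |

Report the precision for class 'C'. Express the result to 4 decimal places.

0.5417

One-vs-rest for 'C': TP = diagonal; FP = other classes predicted 'C'; FN = 'C' predicted as other.
precision = TP/(TP+FP).
C: TP=13, FP=4+2+5=11 → 13/24 = 0.54167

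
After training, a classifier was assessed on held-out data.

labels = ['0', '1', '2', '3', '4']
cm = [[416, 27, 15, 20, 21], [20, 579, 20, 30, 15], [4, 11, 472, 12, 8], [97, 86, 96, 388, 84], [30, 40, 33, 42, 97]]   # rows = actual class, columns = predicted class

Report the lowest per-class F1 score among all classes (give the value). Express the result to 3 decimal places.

0.415

Per-class F1 score (2·TP/(2·TP+FP+FN)):
  0: TP=416, FP=20+4+97+30=151, FN=27+15+20+21=83 → 832/1066 = 0.7805
  1: TP=579, FP=27+11+86+40=164, FN=20+20+30+15=85 → 1158/1407 = 0.8230
  2: TP=472, FP=15+20+96+33=164, FN=4+11+12+8=35 → 944/1143 = 0.8259
  3: TP=388, FP=20+30+12+42=104, FN=97+86+96+84=363 → 776/1243 = 0.6243
  4: TP=97, FP=21+15+8+84=128, FN=30+40+33+42=145 → 194/467 = 0.4154
Lowest is class '4' with F1 score = 0.415.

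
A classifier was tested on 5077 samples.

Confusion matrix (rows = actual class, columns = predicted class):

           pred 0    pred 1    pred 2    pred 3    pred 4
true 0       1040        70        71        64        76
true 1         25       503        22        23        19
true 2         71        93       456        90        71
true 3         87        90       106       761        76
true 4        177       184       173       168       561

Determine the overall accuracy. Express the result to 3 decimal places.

0.654

Accuracy = trace / total = (1040+503+456+761+561=3321) / 5077 = 3321/5077 = 0.654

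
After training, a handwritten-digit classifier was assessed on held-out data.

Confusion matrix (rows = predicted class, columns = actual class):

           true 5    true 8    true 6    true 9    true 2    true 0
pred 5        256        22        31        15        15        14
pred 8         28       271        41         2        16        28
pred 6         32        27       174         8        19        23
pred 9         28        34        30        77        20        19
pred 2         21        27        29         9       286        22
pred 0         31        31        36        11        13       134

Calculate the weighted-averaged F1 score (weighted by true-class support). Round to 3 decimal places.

Per-class F1 score (2·TP/(2·TP+FP+FN)):
  5: TP=256, FP=22+31+15+15+14=97, FN=28+32+28+21+31=140 → 512/749 = 0.6836
  8: TP=271, FP=28+41+2+16+28=115, FN=22+27+34+27+31=141 → 542/798 = 0.6792
  6: TP=174, FP=32+27+8+19+23=109, FN=31+41+30+29+36=167 → 348/624 = 0.5577
  9: TP=77, FP=28+34+30+20+19=131, FN=15+2+8+9+11=45 → 154/330 = 0.4667
  2: TP=286, FP=21+27+29+9+22=108, FN=15+16+19+20+13=83 → 572/763 = 0.7497
  0: TP=134, FP=31+31+36+11+13=122, FN=14+28+23+19+22=106 → 268/496 = 0.5403
Weighted-F1 score = Σ (supportᵢ/N)·F1 scoreᵢ with N=1880: (396/1880)·0.6836 + (412/1880)·0.6792 + (341/1880)·0.5577 + (122/1880)·0.4667 + (369/1880)·0.7497 + (240/1880)·0.5403 = 0.640

0.640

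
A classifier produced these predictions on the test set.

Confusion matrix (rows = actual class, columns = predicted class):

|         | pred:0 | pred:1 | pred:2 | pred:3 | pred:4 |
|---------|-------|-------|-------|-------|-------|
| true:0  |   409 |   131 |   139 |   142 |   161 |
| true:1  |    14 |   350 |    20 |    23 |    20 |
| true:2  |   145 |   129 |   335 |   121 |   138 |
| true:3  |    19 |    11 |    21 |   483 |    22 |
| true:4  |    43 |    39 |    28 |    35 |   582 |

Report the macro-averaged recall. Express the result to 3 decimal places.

0.658

Per-class recall (TP/(TP+FN)):
  0: TP=409, FN=131+139+142+161=573 → 409/982 = 0.4165
  1: TP=350, FN=14+20+23+20=77 → 350/427 = 0.8197
  2: TP=335, FN=145+129+121+138=533 → 335/868 = 0.3859
  3: TP=483, FN=19+11+21+22=73 → 483/556 = 0.8687
  4: TP=582, FN=43+39+28+35=145 → 582/727 = 0.8006
Macro-recall = mean = (0.4165 + 0.8197 + 0.3859 + 0.8687 + 0.8006) / 5 = 0.658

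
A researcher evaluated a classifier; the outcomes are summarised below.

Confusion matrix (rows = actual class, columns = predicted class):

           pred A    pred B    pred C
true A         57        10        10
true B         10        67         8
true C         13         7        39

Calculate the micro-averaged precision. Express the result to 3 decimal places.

Micro-averaging pools counts across classes: ΣTP=163, ΣFP=58, ΣFN=58.
Micro-precision = TP/(TP+FP) on pooled counts = 0.738 (equals overall accuracy in single-label multiclass).

0.738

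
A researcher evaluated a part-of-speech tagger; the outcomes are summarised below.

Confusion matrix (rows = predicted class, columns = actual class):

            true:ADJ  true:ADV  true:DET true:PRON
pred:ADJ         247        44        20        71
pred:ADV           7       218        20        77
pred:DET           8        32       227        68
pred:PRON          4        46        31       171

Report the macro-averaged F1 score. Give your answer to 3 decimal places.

0.668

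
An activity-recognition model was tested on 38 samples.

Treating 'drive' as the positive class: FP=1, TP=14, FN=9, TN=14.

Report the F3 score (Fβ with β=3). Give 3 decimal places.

0.631

Fβ = (1+β²)·TP / ((1+β²)·TP + β²·FN + FP), with β²=9
= 10·14 / (10·14 + 9·9 + 1) = 0.631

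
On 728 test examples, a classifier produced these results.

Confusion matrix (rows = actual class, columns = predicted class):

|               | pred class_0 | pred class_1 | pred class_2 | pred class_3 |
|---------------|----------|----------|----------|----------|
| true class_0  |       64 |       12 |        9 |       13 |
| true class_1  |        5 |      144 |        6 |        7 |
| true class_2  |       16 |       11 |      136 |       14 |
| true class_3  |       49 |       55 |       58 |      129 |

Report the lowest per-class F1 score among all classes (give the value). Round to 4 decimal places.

0.5517

Per-class F1 score (2·TP/(2·TP+FP+FN)):
  class_0: TP=64, FP=5+16+49=70, FN=12+9+13=34 → 128/232 = 0.55172
  class_1: TP=144, FP=12+11+55=78, FN=5+6+7=18 → 288/384 = 0.75000
  class_2: TP=136, FP=9+6+58=73, FN=16+11+14=41 → 272/386 = 0.70466
  class_3: TP=129, FP=13+7+14=34, FN=49+55+58=162 → 258/454 = 0.56828
Lowest is class 'class_0' with F1 score = 0.5517.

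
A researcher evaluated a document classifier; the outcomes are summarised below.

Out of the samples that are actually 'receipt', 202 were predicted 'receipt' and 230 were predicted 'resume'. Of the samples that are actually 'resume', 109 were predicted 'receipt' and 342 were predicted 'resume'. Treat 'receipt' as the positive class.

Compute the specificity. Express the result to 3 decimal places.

Specificity = TN/(TN+FP) = 342/(342+109) = 0.758

0.758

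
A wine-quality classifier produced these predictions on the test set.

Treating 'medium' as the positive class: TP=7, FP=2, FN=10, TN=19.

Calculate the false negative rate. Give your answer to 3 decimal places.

0.588

FNR = FN/(FN+TP) = 10/(10+7) = 0.588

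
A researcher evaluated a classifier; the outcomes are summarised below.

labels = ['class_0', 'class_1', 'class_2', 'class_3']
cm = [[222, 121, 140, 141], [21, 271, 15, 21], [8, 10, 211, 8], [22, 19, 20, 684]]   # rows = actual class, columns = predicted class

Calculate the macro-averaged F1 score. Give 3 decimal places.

Per-class F1 score (2·TP/(2·TP+FP+FN)):
  class_0: TP=222, FP=21+8+22=51, FN=121+140+141=402 → 444/897 = 0.4950
  class_1: TP=271, FP=121+10+19=150, FN=21+15+21=57 → 542/749 = 0.7236
  class_2: TP=211, FP=140+15+20=175, FN=8+10+8=26 → 422/623 = 0.6774
  class_3: TP=684, FP=141+21+8=170, FN=22+19+20=61 → 1368/1599 = 0.8555
Macro-F1 score = mean = (0.4950 + 0.7236 + 0.6774 + 0.8555) / 4 = 0.688

0.688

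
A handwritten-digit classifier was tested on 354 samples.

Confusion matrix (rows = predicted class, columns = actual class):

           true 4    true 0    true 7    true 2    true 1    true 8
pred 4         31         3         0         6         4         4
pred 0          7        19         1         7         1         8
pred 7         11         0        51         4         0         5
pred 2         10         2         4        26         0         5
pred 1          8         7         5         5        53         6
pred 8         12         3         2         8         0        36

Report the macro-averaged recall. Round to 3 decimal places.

0.617

Per-class recall (TP/(TP+FN)):
  4: TP=31, FN=7+11+10+8+12=48 → 31/79 = 0.3924
  0: TP=19, FN=3+0+2+7+3=15 → 19/34 = 0.5588
  7: TP=51, FN=0+1+4+5+2=12 → 51/63 = 0.8095
  2: TP=26, FN=6+7+4+5+8=30 → 26/56 = 0.4643
  1: TP=53, FN=4+1+0+0+0=5 → 53/58 = 0.9138
  8: TP=36, FN=4+8+5+5+6=28 → 36/64 = 0.5625
Macro-recall = mean = (0.3924 + 0.5588 + 0.8095 + 0.4643 + 0.9138 + 0.5625) / 6 = 0.617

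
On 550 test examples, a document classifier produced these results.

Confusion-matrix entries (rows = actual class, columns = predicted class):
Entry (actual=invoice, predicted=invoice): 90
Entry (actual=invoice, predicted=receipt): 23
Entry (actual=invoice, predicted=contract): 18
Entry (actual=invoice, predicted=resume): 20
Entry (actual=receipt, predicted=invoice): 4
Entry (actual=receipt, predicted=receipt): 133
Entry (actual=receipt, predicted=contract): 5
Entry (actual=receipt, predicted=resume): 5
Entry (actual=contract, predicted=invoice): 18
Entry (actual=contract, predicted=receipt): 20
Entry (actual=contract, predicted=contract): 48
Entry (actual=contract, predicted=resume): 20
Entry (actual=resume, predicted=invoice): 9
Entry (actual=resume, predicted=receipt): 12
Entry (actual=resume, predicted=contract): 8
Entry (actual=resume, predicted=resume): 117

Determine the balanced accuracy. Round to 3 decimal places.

0.689

Balanced accuracy = mean of per-class recall.
  invoice: recall = 90/151 = 0.5960
  receipt: recall = 133/147 = 0.9048
  contract: recall = 48/106 = 0.4528
  resume: recall = 117/146 = 0.8014
Mean = (0.5960 + 0.9048 + 0.4528 + 0.8014) / 4 = 0.689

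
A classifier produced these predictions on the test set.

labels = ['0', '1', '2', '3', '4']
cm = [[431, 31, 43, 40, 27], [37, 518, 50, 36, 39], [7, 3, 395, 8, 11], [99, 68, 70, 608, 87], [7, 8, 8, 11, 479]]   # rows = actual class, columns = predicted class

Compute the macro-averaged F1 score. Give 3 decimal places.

Per-class F1 score (2·TP/(2·TP+FP+FN)):
  0: TP=431, FP=37+7+99+7=150, FN=31+43+40+27=141 → 862/1153 = 0.7476
  1: TP=518, FP=31+3+68+8=110, FN=37+50+36+39=162 → 1036/1308 = 0.7920
  2: TP=395, FP=43+50+70+8=171, FN=7+3+8+11=29 → 790/990 = 0.7980
  3: TP=608, FP=40+36+8+11=95, FN=99+68+70+87=324 → 1216/1635 = 0.7437
  4: TP=479, FP=27+39+11+87=164, FN=7+8+8+11=34 → 958/1156 = 0.8287
Macro-F1 score = mean = (0.7476 + 0.7920 + 0.7980 + 0.7437 + 0.8287) / 5 = 0.782

0.782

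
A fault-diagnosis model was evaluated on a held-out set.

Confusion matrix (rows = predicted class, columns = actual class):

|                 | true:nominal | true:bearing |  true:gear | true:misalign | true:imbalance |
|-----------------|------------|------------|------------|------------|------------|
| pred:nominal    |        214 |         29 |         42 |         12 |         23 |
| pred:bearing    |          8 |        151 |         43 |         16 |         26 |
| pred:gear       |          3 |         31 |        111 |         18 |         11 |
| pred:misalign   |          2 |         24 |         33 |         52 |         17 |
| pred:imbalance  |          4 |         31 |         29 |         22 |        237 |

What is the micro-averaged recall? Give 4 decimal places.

0.6434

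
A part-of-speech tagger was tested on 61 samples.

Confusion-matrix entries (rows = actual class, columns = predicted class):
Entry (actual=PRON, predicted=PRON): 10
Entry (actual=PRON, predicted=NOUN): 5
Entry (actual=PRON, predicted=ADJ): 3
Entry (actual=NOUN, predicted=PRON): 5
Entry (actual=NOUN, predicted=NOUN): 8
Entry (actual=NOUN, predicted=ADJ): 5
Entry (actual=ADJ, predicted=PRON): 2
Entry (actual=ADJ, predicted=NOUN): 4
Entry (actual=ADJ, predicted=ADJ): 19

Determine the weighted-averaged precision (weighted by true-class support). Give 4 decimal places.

Per-class precision (TP/(TP+FP)):
  PRON: TP=10, FP=5+2=7 → 10/17 = 0.58824
  NOUN: TP=8, FP=5+4=9 → 8/17 = 0.47059
  ADJ: TP=19, FP=3+5=8 → 19/27 = 0.70370
Weighted-precision = Σ (supportᵢ/N)·precisionᵢ with N=61: (18/61)·0.58824 + (18/61)·0.47059 + (25/61)·0.70370 = 0.6008

0.6008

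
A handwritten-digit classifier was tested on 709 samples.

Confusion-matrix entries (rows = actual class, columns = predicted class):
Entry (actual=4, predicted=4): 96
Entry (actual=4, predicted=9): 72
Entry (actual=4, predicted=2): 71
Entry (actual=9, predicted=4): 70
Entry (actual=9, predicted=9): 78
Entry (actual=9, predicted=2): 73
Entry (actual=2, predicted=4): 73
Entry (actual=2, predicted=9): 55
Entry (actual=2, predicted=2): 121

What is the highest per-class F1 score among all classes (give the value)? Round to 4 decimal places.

0.4708

Per-class F1 score (2·TP/(2·TP+FP+FN)):
  4: TP=96, FP=70+73=143, FN=72+71=143 → 192/478 = 0.40167
  9: TP=78, FP=72+55=127, FN=70+73=143 → 156/426 = 0.36620
  2: TP=121, FP=71+73=144, FN=73+55=128 → 242/514 = 0.47082
Highest is class '2' with F1 score = 0.4708.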